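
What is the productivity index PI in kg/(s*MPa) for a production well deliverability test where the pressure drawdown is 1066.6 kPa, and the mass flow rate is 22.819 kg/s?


PI = mdot * 1000 / dP
PI = 22.819 * 1000 / 1066.6
PI = 21.394 kg/(s*MPa)


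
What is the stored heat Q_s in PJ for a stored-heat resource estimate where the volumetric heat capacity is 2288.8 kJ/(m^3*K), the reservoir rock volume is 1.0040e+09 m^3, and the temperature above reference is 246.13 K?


Q_s = Vr * rhoc * dT / 1e12
Q_s = 1.0040e+09 * 2288.8 * 246.13 / 1e12
Q_s = 565.60 PJ


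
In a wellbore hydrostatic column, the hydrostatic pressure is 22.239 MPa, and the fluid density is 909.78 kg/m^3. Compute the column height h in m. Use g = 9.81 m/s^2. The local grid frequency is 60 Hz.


h = P * 1e6 / (g * rho)
h = 22.239 * 1e6 / (9.81 * 909.78)
h = 2491.8 m


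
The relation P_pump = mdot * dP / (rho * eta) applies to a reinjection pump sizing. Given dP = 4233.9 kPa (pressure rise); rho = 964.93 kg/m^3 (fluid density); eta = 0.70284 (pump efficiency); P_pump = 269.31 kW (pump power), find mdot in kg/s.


mdot = P_pump * rho * eta / dP
mdot = 269.31 * 964.93 * 0.70284 / 4233.9
mdot = 43.138 kg/s


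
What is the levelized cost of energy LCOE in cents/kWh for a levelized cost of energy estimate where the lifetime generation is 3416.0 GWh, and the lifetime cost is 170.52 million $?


LCOE = C_tot / E_tot * 100
LCOE = 170.52 / 3416.0 * 100
LCOE = 4.9918 cents/kWh


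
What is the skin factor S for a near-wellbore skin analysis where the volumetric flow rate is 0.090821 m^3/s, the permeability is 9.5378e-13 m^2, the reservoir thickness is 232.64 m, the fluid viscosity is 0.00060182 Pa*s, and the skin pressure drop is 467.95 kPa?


S = dP_s * 1000 * 2*pi*k*hr / (q*mu)
S = 467.95 * 1000 * 2*pi*9.5378e-13*232.64 / (0.090821*0.00060182)
S = 11.936


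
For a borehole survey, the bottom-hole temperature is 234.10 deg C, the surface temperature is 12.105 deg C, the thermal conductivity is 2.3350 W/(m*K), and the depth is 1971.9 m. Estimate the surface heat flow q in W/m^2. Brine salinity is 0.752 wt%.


Step 1: grad = (T_d - T_surf)/d * 1000 = (234.1 - 12.105)/1971.9 * 1000 = 112.5792 deg C/km
Step 2: q = k * grad / 1000 = 2.335 * 112.5792 / 1000 = 0.26287 W/m^2
q = 0.26287 W/m^2


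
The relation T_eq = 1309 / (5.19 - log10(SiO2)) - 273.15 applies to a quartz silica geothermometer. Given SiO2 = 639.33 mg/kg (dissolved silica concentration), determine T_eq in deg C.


T_eq = 1309 / (5.19 - log10(SiO2)) - 273.15
T_eq = 1309 / (5.19 - log10(639.33)) - 273.15
T_eq = 275.86 deg C


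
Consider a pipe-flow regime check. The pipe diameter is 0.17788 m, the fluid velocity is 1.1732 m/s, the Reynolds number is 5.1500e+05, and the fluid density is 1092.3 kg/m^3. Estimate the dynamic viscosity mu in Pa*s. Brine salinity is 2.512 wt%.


mu = rho * vel * D / Re
mu = 1092.3 * 1.1732 * 0.17788 / 5.1500e+05
mu = 0.00044262 Pa*s


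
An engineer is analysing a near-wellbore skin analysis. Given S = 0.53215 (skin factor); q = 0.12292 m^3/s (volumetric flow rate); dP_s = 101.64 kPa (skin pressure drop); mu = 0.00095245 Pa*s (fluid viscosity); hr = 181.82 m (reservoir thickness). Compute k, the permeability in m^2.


k = S*q*mu / (2*pi*dP_s*1000*hr)
k = 0.53215*0.12292*0.00095245 / (2*pi*101.64*1000*181.82)
k = 5.3655e-13 m^2


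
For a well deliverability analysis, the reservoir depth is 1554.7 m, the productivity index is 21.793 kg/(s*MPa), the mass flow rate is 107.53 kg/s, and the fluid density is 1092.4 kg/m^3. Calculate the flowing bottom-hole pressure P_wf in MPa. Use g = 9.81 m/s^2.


Step 1: P_i = rho*g*h/1e6 = 1092.4*9.81*1554.7/1e6 = 16.66086 MPa
Step 2: P_wf = P_i - mdot/PI = 16.66086 - 107.53/21.793 = 11.727 MPa
P_wf = 11.727 MPa


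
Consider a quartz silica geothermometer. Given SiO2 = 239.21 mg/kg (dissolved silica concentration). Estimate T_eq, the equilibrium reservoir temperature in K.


T_eq = 1309 / (5.19 - log10(SiO2)) - 273.15
T_eq = 1309 / (5.19 - log10(239.21)) - 273.15
T_eq = 192.4840 deg C
Convert to K: 192.4840 + 273.15 = 465.63 K
T_eq = 465.63 K


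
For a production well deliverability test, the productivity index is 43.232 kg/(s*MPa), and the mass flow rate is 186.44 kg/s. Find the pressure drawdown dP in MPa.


dP = mdot * 1000 / PI
dP = 186.44 * 1000 / 43.232
dP = 4312.546 kPa
Convert: 4312.546 kPa * 0.001 = 4.3125 MPa
dP = 4.3125 MPa


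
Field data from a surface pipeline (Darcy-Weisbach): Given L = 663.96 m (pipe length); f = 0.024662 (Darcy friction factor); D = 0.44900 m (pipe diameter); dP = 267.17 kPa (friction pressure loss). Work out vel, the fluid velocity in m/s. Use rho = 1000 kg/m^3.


vel = sqrt(dP*1000*2*D / (f*L*rho))
vel = sqrt(267.17*1000*2*0.44900 / (0.024662*663.96*1000))
vel = 3.8278 m/s


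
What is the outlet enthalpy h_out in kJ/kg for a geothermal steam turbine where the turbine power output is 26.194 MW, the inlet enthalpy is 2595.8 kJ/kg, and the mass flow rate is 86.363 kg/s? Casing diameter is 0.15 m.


h_out = h_in - P * 1000 / mdot
h_out = 2595.8 - 26.194 * 1000 / 86.363
h_out = 2292.5 kJ/kg


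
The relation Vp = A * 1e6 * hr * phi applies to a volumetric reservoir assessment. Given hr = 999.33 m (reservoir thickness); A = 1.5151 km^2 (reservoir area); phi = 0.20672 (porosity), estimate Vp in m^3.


Vp = A * 1e6 * hr * phi
Vp = 1.5151 * 1e6 * 999.33 * 0.20672
Vp = 3.1299e+08 m^3


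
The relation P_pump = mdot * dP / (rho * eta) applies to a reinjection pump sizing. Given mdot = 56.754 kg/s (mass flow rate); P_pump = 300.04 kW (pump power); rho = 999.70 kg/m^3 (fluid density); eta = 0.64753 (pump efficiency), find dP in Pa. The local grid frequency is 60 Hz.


dP = P_pump * rho * eta / mdot
dP = 300.04 * 999.70 * 0.64753 / 56.754
dP = 3422.254 kPa
Convert: 3422.254 kPa * 1000.0 = 3.4223e+06 Pa
dP = 3.4223e+06 Pa


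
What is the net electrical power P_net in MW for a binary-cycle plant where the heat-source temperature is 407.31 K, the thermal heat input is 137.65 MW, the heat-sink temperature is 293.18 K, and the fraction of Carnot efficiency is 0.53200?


Step 1: eta = (1 - Tc/Th)*f = (1 - 293.18/407.31)*0.532 = 0.1490687
Step 2: P_net = eta * Q_in = 0.1490687 * 137.65 = 20.519 MW
P_net = 20.519 MW


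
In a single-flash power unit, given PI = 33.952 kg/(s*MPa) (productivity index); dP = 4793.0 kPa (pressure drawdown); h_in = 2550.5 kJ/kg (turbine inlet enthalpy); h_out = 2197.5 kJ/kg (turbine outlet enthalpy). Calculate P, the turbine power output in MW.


Step 1: mdot = PI * dP / 1000 = 33.952 * 4793.0 / 1000 = 162.7319 kg/s
Step 2: P = mdot*(h_in - h_out)/1000 = 162.7319*(2550.5 - 2197.5)/1000 = 57.444 MW
P = 57.444 MW


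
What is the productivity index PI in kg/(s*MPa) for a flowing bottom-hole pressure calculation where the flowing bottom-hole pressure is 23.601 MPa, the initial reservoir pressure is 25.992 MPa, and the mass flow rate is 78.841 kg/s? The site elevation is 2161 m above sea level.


PI = mdot / (P_i - P_wf)
PI = 78.841 / (25.992 - 23.601)
PI = 32.974 kg/(s*MPa)


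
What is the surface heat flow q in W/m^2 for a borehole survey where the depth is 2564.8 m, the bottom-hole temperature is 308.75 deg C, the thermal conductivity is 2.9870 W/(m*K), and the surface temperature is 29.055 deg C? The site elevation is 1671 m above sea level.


Step 1: grad = (T_d - T_surf)/d * 1000 = (308.75 - 29.055)/2564.8 * 1000 = 109.0514 deg C/km
Step 2: q = k * grad / 1000 = 2.987 * 109.0514 / 1000 = 0.32574 W/m^2
q = 0.32574 W/m^2


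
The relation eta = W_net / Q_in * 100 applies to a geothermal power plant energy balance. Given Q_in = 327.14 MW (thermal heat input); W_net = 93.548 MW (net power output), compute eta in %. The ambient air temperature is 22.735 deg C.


eta = W_net / Q_in * 100
eta = 93.548 / 327.14 * 100
eta = 28.596 %


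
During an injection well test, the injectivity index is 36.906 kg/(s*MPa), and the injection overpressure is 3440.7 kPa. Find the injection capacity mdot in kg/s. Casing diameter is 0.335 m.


mdot = II * dP / 1000
mdot = 36.906 * 3440.7 / 1000
mdot = 126.98 kg/s


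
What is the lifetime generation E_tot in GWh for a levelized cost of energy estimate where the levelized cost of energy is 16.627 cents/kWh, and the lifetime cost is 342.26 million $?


E_tot = C_tot / LCOE * 100
E_tot = 342.26 / 16.627 * 100
E_tot = 2058.5 GWh


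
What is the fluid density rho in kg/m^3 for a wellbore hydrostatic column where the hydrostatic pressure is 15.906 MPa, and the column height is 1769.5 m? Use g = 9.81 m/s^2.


rho = P * 1e6 / (g * h)
rho = 15.906 * 1e6 / (9.81 * 1769.5)
rho = 916.31 kg/m^3


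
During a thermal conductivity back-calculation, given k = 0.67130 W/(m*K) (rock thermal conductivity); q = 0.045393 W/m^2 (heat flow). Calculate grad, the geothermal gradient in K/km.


grad = q / k * 1000
grad = 0.045393 / 0.67130 * 1000
grad = 67.61954 deg C/km
Convert: 67.61954 deg C/km * 1.0 = 67.620 K/km
grad = 67.620 K/km


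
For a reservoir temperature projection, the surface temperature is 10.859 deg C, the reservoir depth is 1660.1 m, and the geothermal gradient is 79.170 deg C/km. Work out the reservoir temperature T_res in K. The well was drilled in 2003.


T_res = T_surf + grad * d / 1000
T_res = 10.859 + 79.170 * 1660.1 / 1000
T_res = 142.2891 deg C
Convert to K: 142.2891 + 273.15 = 415.44 K
T_res = 415.44 K


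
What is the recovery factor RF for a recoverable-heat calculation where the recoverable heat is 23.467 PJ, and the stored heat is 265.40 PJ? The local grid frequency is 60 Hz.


RF = Q_rec / Q_s
RF = 23.467 / 265.40
RF = 0.088421


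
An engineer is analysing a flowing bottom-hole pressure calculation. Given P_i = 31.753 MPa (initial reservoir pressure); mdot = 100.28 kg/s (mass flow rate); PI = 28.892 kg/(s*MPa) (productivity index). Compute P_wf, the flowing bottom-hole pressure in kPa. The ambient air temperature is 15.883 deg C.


P_wf = P_i - mdot / PI
P_wf = 31.753 - 100.28 / 28.892
P_wf = 28.28214 MPa
Convert: 28.28214 MPa * 1000.0 = 28282 kPa
P_wf = 28282 kPa


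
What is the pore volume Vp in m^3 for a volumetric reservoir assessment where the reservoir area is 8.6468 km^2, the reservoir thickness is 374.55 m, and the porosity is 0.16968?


Vp = A * 1e6 * hr * phi
Vp = 8.6468 * 1e6 * 374.55 * 0.16968
Vp = 5.4954e+08 m^3


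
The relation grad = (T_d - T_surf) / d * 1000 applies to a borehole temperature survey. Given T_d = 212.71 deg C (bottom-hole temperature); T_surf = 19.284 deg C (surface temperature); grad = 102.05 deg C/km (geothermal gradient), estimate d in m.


d = (T_d - T_surf) / grad * 1000
d = (212.71 - 19.284) / 102.05 * 1000
d = 1895.4 m


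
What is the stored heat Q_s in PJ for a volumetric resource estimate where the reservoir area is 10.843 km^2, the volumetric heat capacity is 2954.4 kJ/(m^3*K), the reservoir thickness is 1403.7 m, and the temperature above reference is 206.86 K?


Step 1: Vr = A*1e6*hr = 10.843*1e6*1403.7 = 1.522032e+10 m^3
Step 2: Q_s = Vr*rhoc*dT/1e12 = 1.522032e+10*2954.4*206.86/1e12 = 9301.9 PJ
Q_s = 9301.9 PJ


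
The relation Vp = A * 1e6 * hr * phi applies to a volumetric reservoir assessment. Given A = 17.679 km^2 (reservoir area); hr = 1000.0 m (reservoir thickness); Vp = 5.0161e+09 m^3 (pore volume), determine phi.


phi = Vp / (A * 1e6 * hr)
phi = 5.0161e+09 / (17.679 * 1e6 * 1000.0)
phi = 0.28373


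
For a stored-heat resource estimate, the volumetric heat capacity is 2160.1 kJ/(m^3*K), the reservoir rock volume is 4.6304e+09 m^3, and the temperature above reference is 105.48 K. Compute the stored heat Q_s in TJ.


Q_s = Vr * rhoc * dT / 1e12
Q_s = 4.6304e+09 * 2160.1 * 105.48 / 1e12
Q_s = 1055.024 PJ
Convert: 1055.024 PJ * 1000.0 = 1.0550e+06 TJ
Q_s = 1.0550e+06 TJ


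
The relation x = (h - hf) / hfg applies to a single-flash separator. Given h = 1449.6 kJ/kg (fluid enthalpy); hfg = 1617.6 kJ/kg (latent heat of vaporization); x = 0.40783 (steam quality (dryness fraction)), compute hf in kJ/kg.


hf = h - x * hfg
hf = 1449.6 - 0.40783 * 1617.6
hf = 789.89 kJ/kg


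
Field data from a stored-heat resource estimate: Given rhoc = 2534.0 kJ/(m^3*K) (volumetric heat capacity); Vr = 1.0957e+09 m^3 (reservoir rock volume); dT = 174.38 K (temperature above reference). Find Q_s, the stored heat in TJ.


Q_s = Vr * rhoc * dT / 1e12
Q_s = 1.0957e+09 * 2534.0 * 174.38 / 1e12
Q_s = 484.1667 PJ
Convert: 484.1667 PJ * 1000.0 = 4.8417e+05 TJ
Q_s = 4.8417e+05 TJ


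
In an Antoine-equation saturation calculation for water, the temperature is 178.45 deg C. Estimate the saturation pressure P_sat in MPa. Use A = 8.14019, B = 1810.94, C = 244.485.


P_sat = 10^(A - B/(C + T)) / 760 * 0.101325
P_sat = 10^(8.14019 - 1810.94/(244.485 + 178.45)) / 760 * 0.101325
P_sat = 0.96217 MPa


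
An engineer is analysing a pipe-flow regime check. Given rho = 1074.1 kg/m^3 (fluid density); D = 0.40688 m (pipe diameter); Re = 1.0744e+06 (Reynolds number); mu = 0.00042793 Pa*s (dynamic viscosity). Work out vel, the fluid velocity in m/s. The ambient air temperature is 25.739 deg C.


vel = Re * mu / (rho * D)
vel = 1.0744e+06 * 0.00042793 / (1074.1 * 0.40688)
vel = 1.0520 m/s


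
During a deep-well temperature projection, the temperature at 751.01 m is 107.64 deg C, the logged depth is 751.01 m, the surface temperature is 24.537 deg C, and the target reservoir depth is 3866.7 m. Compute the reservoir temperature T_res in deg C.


Step 1: grad = (T_d1 - T_surf)/d1 * 1000 = (107.64 - 24.537)/751.01 * 1000 = 110.6550 deg C/km
Step 2: T_res = T_surf + grad*d2/1000 = 24.537 + 110.6550*3866.7/1000 = 452.41 deg C
T_res = 452.41 deg C


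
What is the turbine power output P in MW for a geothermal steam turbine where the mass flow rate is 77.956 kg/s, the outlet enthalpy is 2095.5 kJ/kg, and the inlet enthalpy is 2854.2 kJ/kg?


P = mdot * (h_in - h_out) / 1000
P = 77.956 * (2854.2 - 2095.5) / 1000
P = 59.145 MW


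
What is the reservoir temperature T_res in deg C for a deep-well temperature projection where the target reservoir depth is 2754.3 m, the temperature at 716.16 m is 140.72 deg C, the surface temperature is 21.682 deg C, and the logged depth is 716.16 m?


Step 1: grad = (T_d1 - T_surf)/d1 * 1000 = (140.72 - 21.682)/716.16 * 1000 = 166.2170 deg C/km
Step 2: T_res = T_surf + grad*d2/1000 = 21.682 + 166.2170*2754.3/1000 = 479.49 deg C
T_res = 479.49 deg C


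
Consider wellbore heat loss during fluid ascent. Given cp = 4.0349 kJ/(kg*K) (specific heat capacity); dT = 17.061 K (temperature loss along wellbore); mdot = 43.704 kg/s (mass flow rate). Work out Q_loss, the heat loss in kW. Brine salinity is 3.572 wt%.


Q_loss = mdot * cp * dT
Q_loss = 43.704 * 4.0349 * 17.061
Q_loss = 3008.6 kW


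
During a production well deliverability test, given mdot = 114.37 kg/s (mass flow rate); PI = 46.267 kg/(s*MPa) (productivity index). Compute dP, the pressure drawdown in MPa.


dP = mdot * 1000 / PI
dP = 114.37 * 1000 / 46.267
dP = 2471.956 kPa
Convert: 2471.956 kPa * 0.001 = 2.4720 MPa
dP = 2.4720 MPa


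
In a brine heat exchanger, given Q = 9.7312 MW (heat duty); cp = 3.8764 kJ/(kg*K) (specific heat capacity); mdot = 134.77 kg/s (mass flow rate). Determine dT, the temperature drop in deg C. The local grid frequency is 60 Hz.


dT = Q * 1000 / (mdot * cp)
dT = 9.7312 * 1000 / (134.77 * 3.8764)
dT = 18.62707 K
Convert (temperature difference, 1 K = 1 deg C): 18.62707 K = 18.62707 deg C
dT = 18.627 deg C


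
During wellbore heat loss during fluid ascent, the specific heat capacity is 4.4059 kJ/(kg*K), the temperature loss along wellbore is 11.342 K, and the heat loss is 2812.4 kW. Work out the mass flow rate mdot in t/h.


mdot = Q_loss / (cp * dT)
mdot = 2812.4 / (4.4059 * 11.342)
mdot = 56.27983 kg/s
Convert: 56.27983 kg/s * 3.6 = 202.61 t/h
mdot = 202.61 t/h


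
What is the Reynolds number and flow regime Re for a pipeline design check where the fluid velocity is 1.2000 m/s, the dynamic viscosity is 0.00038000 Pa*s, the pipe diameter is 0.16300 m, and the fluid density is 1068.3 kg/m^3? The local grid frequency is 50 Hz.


Step 1: Re = rho*vel*D/mu = 1068.3*1.2*0.163/0.00038 = 5.4989e+05
Step 2: Re = 5.4989e+05 > 4000, so flow is turbulent.
Re = 5.4989e+05 (turbulent)


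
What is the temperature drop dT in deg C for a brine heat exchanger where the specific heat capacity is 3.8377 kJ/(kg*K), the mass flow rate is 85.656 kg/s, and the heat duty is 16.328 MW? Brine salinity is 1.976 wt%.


dT = Q * 1000 / (mdot * cp)
dT = 16.328 * 1000 / (85.656 * 3.8377)
dT = 49.67115 K
Convert (temperature difference, 1 K = 1 deg C): 49.67115 K = 49.67115 deg C
dT = 49.671 deg C


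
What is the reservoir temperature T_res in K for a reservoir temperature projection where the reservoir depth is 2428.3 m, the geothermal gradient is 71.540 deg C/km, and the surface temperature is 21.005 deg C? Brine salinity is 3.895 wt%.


T_res = T_surf + grad * d / 1000
T_res = 21.005 + 71.540 * 2428.3 / 1000
T_res = 194.7256 deg C
Convert to K: 194.7256 + 273.15 = 467.88 K
T_res = 467.88 K


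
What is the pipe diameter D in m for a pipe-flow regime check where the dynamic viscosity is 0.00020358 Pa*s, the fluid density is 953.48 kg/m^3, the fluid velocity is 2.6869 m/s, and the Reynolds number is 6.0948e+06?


D = Re * mu / (rho * vel)
D = 6.0948e+06 * 0.00020358 / (953.48 * 2.6869)
D = 0.48432 m


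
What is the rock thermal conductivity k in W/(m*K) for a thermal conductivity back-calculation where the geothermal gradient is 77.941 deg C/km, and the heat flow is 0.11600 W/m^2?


k = q / (grad / 1000)
k = 0.11600 / (77.941 / 1000)
k = 1.4883 W/(m*K)


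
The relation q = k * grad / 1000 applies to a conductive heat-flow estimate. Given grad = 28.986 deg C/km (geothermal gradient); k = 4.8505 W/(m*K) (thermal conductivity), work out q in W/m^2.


q = k * grad / 1000
q = 4.8505 * 28.986 / 1000
q = 0.14060 W/m^2


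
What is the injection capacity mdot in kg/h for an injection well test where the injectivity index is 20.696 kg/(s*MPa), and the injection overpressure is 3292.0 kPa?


mdot = II * dP / 1000
mdot = 20.696 * 3292.0 / 1000
mdot = 68.13123 kg/s
Convert: 68.13123 kg/s * 3600.0 = 2.4527e+05 kg/h
mdot = 2.4527e+05 kg/h


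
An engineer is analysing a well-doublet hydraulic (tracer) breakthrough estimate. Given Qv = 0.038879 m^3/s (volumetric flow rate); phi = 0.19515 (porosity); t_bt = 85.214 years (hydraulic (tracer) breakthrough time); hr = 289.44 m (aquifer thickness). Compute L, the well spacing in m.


L = sqrt(t_bt*365.25*86400*3*Qv / (pi*hr*phi))
L = sqrt(85.214*365.25*86400*3*0.038879 / (pi*289.44*0.19515))
L = 1329.5 m


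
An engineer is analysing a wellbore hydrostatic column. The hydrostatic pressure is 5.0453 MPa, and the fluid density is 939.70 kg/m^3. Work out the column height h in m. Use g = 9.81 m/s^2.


h = P * 1e6 / (g * rho)
h = 5.0453 * 1e6 / (9.81 * 939.70)
h = 547.30 m


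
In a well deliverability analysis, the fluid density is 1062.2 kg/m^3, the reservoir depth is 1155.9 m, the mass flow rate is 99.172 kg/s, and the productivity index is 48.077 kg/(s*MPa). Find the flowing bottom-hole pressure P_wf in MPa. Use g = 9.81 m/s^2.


Step 1: P_i = rho*g*h/1e6 = 1062.2*9.81*1155.9/1e6 = 12.04469 MPa
Step 2: P_wf = P_i - mdot/PI = 12.04469 - 99.172/48.077 = 9.9819 MPa
P_wf = 9.9819 MPa


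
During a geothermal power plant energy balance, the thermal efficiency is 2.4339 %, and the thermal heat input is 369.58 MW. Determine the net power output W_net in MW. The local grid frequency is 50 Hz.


W_net = eta / 100 * Q_in
W_net = 2.4339 / 100 * 369.58
W_net = 8.9952 MW


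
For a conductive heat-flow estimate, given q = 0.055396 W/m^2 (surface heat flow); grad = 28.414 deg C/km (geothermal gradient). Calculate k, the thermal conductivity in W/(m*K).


k = q * 1000 / grad
k = 0.055396 * 1000 / 28.414
k = 1.9496 W/(m*K)


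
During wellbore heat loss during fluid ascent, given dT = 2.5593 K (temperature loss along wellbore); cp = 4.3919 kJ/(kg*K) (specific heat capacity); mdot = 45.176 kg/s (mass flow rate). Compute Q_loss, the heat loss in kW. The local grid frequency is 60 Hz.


Q_loss = mdot * cp * dT
Q_loss = 45.176 * 4.3919 * 2.5593
Q_loss = 507.79 kW


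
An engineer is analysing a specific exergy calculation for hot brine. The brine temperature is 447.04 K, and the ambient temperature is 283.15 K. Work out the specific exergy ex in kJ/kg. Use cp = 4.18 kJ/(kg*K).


ex = cp * ((T_b - T_0) - T_0 * ln(T_b/T_0))
ex = 4.18 * ((447.04 - 283.15) - 283.15 * ln(447.04/283.15))
ex = 144.56 kJ/kg


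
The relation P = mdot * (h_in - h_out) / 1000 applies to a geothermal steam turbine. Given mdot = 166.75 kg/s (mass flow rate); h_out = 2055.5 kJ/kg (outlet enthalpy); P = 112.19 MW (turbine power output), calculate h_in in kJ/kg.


h_in = h_out + P * 1000 / mdot
h_in = 2055.5 + 112.19 * 1000 / 166.75
h_in = 2728.3 kJ/kg


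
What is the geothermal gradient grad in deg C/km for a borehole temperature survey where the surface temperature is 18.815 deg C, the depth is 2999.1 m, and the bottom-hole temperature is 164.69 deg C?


grad = (T_d - T_surf) / d * 1000
grad = (164.69 - 18.815) / 2999.1 * 1000
grad = 48.640 deg C/km


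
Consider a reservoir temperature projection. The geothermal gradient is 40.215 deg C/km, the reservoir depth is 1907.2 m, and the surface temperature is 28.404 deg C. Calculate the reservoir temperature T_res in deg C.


T_res = T_surf + grad * d / 1000
T_res = 28.404 + 40.215 * 1907.2 / 1000
T_res = 105.10 deg C


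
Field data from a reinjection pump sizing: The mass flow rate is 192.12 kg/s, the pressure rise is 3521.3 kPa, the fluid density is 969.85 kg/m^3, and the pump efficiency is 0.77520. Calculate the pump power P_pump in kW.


P_pump = mdot * dP / (rho * eta)
P_pump = 192.12 * 3521.3 / (969.85 * 0.77520)
P_pump = 899.82 kW


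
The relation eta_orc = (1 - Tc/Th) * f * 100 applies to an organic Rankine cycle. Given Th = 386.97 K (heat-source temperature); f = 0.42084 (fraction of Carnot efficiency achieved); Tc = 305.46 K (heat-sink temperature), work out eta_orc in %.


eta_orc = (1 - Tc/Th) * f * 100
eta_orc = (1 - 305.46/386.97) * 0.42084 * 100
eta_orc = 8.8644 %


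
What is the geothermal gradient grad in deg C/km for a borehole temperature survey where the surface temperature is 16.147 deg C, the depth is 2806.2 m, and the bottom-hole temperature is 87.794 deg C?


grad = (T_d - T_surf) / d * 1000
grad = (87.794 - 16.147) / 2806.2 * 1000
grad = 25.532 deg C/km


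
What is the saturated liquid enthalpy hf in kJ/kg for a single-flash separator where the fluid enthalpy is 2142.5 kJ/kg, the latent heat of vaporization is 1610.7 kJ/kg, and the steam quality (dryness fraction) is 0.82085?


hf = h - x * hfg
hf = 2142.5 - 0.82085 * 1610.7
hf = 820.36 kJ/kg


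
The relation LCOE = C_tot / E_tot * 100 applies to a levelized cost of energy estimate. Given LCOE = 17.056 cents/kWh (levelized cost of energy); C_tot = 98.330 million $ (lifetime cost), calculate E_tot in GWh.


E_tot = C_tot / LCOE * 100
E_tot = 98.330 / 17.056 * 100
E_tot = 576.51 GWh


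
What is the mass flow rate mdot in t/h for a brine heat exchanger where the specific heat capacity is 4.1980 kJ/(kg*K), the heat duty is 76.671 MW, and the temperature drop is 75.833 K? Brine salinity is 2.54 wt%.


mdot = Q * 1000 / (cp * dT)
mdot = 76.671 * 1000 / (4.1980 * 75.833)
mdot = 240.8410 kg/s
Convert: 240.8410 kg/s * 3.6 = 867.03 t/h
mdot = 867.03 t/h


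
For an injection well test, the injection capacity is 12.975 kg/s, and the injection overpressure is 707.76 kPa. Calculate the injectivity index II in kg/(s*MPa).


II = mdot * 1000 / dP
II = 12.975 * 1000 / 707.76
II = 18.332 kg/(s*MPa)


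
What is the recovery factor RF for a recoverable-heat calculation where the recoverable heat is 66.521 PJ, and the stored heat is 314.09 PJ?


RF = Q_rec / Q_s
RF = 66.521 / 314.09
RF = 0.21179


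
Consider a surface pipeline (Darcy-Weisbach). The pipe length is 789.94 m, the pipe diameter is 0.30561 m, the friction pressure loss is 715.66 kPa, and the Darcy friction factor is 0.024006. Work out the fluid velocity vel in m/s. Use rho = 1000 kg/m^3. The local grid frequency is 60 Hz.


vel = sqrt(dP*1000*2*D / (f*L*rho))
vel = sqrt(715.66*1000*2*0.30561 / (0.024006*789.94*1000))
vel = 4.8028 m/s


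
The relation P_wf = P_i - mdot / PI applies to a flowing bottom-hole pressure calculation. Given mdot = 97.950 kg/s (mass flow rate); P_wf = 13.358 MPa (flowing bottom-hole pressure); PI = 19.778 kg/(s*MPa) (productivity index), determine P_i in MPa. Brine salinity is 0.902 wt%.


P_i = P_wf + mdot / PI
P_i = 13.358 + 97.950 / 19.778
P_i = 18.310 MPa


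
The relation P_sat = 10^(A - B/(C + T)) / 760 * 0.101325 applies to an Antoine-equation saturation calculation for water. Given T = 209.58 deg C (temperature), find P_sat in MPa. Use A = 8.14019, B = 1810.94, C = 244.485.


P_sat = 10^(A - B/(C + T)) / 760 * 0.101325
P_sat = 10^(8.14019 - 1810.94/(244.485 + 209.58)) / 760 * 0.101325
P_sat = 1.8915 MPa


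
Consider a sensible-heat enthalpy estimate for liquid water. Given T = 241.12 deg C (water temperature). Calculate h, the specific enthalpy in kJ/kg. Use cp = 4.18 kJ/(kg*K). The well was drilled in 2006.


h = cp * T
h = 4.18 * 241.12
h = 1007.9 kJ/kg


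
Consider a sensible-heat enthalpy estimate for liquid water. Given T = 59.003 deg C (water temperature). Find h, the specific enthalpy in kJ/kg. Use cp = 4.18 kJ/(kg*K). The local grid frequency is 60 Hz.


h = cp * T
h = 4.18 * 59.003
h = 246.63 kJ/kg


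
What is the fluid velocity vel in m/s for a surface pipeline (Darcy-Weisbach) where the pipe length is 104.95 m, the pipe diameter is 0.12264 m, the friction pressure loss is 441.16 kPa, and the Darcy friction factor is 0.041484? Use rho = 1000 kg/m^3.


vel = sqrt(dP*1000*2*D / (f*L*rho))
vel = sqrt(441.16*1000*2*0.12264 / (0.041484*104.95*1000))
vel = 4.9854 m/s


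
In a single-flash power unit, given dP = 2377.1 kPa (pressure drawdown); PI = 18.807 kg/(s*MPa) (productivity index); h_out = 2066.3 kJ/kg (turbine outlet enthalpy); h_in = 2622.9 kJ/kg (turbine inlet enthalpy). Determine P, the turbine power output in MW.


Step 1: mdot = PI * dP / 1000 = 18.807 * 2377.1 / 1000 = 44.70612 kg/s
Step 2: P = mdot*(h_in - h_out)/1000 = 44.70612*(2622.9 - 2066.3)/1000 = 24.883 MW
P = 24.883 MW


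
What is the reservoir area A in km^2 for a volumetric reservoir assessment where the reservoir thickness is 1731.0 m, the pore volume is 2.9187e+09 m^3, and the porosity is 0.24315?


A = Vp / (1e6 * hr * phi)
A = 2.9187e+09 / (1e6 * 1731.0 * 0.24315)
A = 6.9345 km^2


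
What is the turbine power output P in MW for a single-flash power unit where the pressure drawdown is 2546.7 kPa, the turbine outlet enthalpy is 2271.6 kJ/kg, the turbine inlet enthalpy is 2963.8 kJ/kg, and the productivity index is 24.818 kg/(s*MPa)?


Step 1: mdot = PI * dP / 1000 = 24.818 * 2546.7 / 1000 = 63.20400 kg/s
Step 2: P = mdot*(h_in - h_out)/1000 = 63.20400*(2963.8 - 2271.6)/1000 = 43.750 MW
P = 43.750 MW


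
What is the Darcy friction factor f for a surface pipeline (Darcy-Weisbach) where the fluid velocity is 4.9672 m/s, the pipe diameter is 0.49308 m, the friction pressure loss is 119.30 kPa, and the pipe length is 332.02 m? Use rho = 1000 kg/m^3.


f = dP*1000 / ((L/D)*(rho*vel^2/2))
f = 119.30*1000 / ((332.02/0.49308)*(1000*4.9672^2/2))
f = 0.014362


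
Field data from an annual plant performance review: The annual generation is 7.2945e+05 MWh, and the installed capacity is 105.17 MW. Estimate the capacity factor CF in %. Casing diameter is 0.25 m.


CF = E_a / (cap * 8760) * 100
CF = 7.2945e+05 / (105.17 * 8760) * 100
CF = 79.177 %


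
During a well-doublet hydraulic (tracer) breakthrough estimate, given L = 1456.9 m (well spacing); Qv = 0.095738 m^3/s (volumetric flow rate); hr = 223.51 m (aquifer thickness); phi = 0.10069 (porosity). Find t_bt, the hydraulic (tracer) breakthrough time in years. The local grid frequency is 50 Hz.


t_bt = pi * hr * phi * L^2 / (3 * Qv) / (365.25*86400)
t_bt = pi * 223.51 * 0.10069 * 1456.9^2 / (3 * 0.095738) / (365.25*86400)
t_bt = 16.557 years


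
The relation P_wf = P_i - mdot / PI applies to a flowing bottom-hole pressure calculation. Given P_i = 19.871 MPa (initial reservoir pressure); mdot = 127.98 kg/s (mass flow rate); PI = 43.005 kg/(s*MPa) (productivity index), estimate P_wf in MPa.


P_wf = P_i - mdot / PI
P_wf = 19.871 - 127.98 / 43.005
P_wf = 16.895 MPa


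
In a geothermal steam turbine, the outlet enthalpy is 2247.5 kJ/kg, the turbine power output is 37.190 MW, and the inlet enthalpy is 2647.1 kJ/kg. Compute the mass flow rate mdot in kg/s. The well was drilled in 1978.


mdot = P * 1000 / (h_in - h_out)
mdot = 37.190 * 1000 / (2647.1 - 2247.5)
mdot = 93.068 kg/s


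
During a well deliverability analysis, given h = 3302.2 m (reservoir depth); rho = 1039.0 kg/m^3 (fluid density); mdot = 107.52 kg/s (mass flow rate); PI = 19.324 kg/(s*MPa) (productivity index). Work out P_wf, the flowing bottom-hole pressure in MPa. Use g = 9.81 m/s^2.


Step 1: P_i = rho*g*h/1e6 = 1039.0*9.81*3302.2/1e6 = 33.65797 MPa
Step 2: P_wf = P_i - mdot/PI = 33.65797 - 107.52/19.324 = 28.094 MPa
P_wf = 28.094 MPa


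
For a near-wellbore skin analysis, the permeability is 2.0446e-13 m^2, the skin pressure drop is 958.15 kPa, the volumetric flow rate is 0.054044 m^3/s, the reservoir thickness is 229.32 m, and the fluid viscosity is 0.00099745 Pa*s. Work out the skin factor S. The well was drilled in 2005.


S = dP_s * 1000 * 2*pi*k*hr / (q*mu)
S = 958.15 * 1000 * 2*pi*2.0446e-13*229.32 / (0.054044*0.00099745)
S = 5.2363


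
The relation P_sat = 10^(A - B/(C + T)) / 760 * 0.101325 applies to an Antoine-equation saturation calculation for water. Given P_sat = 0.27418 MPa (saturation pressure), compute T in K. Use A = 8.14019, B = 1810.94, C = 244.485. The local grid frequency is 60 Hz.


T = B / (A - log10(P_sat * 760 / 0.101325)) - C
T = 1810.94 / (8.14019 - log10(0.27418 * 760 / 0.101325)) - 244.485
T = 130.6794 deg C
Convert to K: 130.6794 + 273.15 = 403.83 K
T = 403.83 K


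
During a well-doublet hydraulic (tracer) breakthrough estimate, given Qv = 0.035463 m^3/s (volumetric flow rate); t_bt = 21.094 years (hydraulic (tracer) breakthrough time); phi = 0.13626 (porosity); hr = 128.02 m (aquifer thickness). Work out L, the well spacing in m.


L = sqrt(t_bt*365.25*86400*3*Qv / (pi*hr*phi))
L = sqrt(21.094*365.25*86400*3*0.035463 / (pi*128.02*0.13626))
L = 1136.8 m


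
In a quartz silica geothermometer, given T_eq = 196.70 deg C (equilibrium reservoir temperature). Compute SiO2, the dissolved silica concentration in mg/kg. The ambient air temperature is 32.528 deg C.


SiO2 = 10^(5.19 - 1309/(T_eq + 273.15))
SiO2 = 10^(5.19 - 1309/(196.70 + 273.15))
SiO2 = 253.52 mg/kg


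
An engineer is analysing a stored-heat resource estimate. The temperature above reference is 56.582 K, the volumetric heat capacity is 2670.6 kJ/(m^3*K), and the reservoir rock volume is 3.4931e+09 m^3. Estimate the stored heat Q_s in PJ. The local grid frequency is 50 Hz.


Q_s = Vr * rhoc * dT / 1e12
Q_s = 3.4931e+09 * 2670.6 * 56.582 / 1e12
Q_s = 527.83 PJ


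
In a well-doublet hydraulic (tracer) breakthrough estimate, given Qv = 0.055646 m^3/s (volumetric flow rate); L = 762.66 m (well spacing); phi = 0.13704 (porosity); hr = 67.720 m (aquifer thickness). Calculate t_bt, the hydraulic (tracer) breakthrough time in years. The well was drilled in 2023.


t_bt = pi * hr * phi * L^2 / (3 * Qv) / (365.25*86400)
t_bt = pi * 67.720 * 0.13704 * 762.66^2 / (3 * 0.055646) / (365.25*86400)
t_bt = 3.2190 years


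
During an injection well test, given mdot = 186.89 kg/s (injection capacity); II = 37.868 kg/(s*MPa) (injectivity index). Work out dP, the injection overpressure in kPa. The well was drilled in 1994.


dP = mdot * 1000 / II
dP = 186.89 * 1000 / 37.868
dP = 4935.3 kPa


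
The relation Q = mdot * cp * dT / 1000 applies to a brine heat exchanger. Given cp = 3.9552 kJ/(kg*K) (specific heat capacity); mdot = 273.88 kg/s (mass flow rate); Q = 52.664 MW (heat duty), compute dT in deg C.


dT = Q * 1000 / (mdot * cp)
dT = 52.664 * 1000 / (273.88 * 3.9552)
dT = 48.61665 K
Convert (temperature difference, 1 K = 1 deg C): 48.61665 K = 48.61665 deg C
dT = 48.617 deg C


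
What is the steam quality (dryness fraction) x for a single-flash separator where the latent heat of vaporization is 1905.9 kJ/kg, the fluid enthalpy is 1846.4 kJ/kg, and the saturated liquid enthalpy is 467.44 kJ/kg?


x = (h - hf) / hfg
x = (1846.4 - 467.44) / 1905.9
x = 0.72352


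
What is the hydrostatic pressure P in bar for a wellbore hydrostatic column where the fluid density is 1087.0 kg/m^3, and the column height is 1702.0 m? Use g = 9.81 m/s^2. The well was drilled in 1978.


P = rho * g * h / 1e6
P = 1087.0 * 9.81 * 1702.0 / 1e6
P = 18.14923 MPa
Convert: 18.14923 MPa * 10.0 = 181.49 bar
P = 181.49 bar


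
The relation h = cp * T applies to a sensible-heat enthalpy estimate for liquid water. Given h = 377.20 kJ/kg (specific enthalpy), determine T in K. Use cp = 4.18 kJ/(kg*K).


T = h / cp
T = 377.20 / 4.18
T = 90.23923 deg C
Convert to K: 90.23923 + 273.15 = 363.39 K
T = 363.39 K


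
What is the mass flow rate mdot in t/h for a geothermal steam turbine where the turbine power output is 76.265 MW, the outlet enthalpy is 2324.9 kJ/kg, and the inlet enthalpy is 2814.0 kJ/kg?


mdot = P * 1000 / (h_in - h_out)
mdot = 76.265 * 1000 / (2814.0 - 2324.9)
mdot = 155.9293 kg/s
Convert: 155.9293 kg/s * 3.6 = 561.35 t/h
mdot = 561.35 t/h


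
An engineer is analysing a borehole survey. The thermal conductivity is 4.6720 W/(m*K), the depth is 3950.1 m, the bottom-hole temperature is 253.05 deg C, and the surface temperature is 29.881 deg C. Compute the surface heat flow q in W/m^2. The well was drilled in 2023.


Step 1: grad = (T_d - T_surf)/d * 1000 = (253.05 - 29.881)/3950.1 * 1000 = 56.49705 deg C/km
Step 2: q = k * grad / 1000 = 4.672 * 56.49705 / 1000 = 0.26395 W/m^2
q = 0.26395 W/m^2


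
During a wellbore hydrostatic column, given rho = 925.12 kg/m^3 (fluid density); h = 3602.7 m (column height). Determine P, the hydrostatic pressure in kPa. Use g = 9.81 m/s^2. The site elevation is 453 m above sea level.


P = rho * g * h / 1e6
P = 925.12 * 9.81 * 3602.7 / 1e6
P = 32.69604 MPa
Convert: 32.69604 MPa * 1000.0 = 32696 kPa
P = 32696 kPa


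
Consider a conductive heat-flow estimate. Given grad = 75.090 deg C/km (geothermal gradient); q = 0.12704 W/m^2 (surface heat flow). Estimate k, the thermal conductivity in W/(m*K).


k = q * 1000 / grad
k = 0.12704 * 1000 / 75.090
k = 1.6918 W/(m*K)


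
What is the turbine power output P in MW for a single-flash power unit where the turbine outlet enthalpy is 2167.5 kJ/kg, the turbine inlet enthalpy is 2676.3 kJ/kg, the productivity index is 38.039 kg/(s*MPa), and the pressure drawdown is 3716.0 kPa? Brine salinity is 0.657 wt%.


Step 1: mdot = PI * dP / 1000 = 38.039 * 3716.0 / 1000 = 141.3529 kg/s
Step 2: P = mdot*(h_in - h_out)/1000 = 141.3529*(2676.3 - 2167.5)/1000 = 71.920 MW
P = 71.920 MW


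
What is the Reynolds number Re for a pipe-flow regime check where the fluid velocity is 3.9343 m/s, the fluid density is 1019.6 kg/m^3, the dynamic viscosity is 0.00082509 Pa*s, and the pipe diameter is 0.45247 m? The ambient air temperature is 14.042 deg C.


Re = rho * vel * D / mu
Re = 1019.6 * 3.9343 * 0.45247 / 0.00082509
Re = 2.1998e+06


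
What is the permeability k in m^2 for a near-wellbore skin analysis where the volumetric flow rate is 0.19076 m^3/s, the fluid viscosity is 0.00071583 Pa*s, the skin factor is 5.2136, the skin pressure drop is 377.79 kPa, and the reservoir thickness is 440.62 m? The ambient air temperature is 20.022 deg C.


k = S*q*mu / (2*pi*dP_s*1000*hr)
k = 5.2136*0.19076*0.00071583 / (2*pi*377.79*1000*440.62)
k = 6.8068e-13 m^2


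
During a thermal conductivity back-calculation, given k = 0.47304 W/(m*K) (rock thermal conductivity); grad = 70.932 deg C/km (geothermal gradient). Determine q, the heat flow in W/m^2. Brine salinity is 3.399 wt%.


q = k * grad / 1000
q = 0.47304 * 70.932 / 1000
q = 0.033554 W/m^2


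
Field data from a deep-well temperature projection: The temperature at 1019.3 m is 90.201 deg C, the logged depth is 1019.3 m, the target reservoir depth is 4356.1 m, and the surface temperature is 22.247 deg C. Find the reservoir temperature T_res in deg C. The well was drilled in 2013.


Step 1: grad = (T_d1 - T_surf)/d1 * 1000 = (90.201 - 22.247)/1019.3 * 1000 = 66.66732 deg C/km
Step 2: T_res = T_surf + grad*d2/1000 = 22.247 + 66.66732*4356.1/1000 = 312.66 deg C
T_res = 312.66 deg C


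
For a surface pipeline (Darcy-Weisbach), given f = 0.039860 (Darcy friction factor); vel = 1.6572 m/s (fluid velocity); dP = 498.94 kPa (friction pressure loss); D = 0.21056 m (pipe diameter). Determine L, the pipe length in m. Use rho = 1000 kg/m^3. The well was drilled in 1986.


L = dP*1000*D / (f*rho*vel^2/2)
L = 498.94*1000*0.21056 / (0.039860*1000*1.6572^2/2)
L = 1919.4 m


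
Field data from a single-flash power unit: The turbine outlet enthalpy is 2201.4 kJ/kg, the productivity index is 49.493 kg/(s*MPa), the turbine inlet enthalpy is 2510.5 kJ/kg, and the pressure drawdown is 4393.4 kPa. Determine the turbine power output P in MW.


Step 1: mdot = PI * dP / 1000 = 49.493 * 4393.4 / 1000 = 217.4425 kg/s
Step 2: P = mdot*(h_in - h_out)/1000 = 217.4425*(2510.5 - 2201.4)/1000 = 67.211 MW
P = 67.211 MW


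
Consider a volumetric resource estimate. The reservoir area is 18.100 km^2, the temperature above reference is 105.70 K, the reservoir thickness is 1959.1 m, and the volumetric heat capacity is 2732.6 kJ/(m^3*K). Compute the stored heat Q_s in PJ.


Step 1: Vr = A*1e6*hr = 18.1*1e6*1959.1 = 3.545971e+10 m^3
Step 2: Q_s = Vr*rhoc*dT/1e12 = 3.545971e+10*2732.6*105.7/1e12 = 10242 PJ
Q_s = 10242 PJ


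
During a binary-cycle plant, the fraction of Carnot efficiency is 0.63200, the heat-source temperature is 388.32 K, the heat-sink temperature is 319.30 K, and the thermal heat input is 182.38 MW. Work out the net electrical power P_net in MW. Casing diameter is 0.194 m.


Step 1: eta = (1 - Tc/Th)*f = (1 - 319.3/388.32)*0.632 = 0.1123317
Step 2: P_net = eta * Q_in = 0.1123317 * 182.38 = 20.487 MW
P_net = 20.487 MW


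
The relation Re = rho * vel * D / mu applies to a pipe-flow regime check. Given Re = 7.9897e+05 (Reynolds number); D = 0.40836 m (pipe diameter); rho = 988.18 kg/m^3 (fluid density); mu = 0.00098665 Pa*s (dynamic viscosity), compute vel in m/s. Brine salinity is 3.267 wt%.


vel = Re * mu / (rho * D)
vel = 7.9897e+05 * 0.00098665 / (988.18 * 0.40836)
vel = 1.9535 m/s


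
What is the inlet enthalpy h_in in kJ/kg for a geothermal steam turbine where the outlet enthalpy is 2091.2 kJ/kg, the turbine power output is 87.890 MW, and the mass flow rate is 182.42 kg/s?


h_in = h_out + P * 1000 / mdot
h_in = 2091.2 + 87.890 * 1000 / 182.42
h_in = 2573.0 kJ/kg


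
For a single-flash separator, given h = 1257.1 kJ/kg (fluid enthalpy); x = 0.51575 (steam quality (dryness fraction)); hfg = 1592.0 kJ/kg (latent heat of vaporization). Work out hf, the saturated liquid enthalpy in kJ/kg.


hf = h - x * hfg
hf = 1257.1 - 0.51575 * 1592.0
hf = 436.03 kJ/kg


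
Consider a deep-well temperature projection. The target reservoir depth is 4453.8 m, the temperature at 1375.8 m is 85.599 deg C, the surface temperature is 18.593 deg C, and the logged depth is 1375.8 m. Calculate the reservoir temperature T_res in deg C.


Step 1: grad = (T_d1 - T_surf)/d1 * 1000 = (85.599 - 18.593)/1375.8 * 1000 = 48.70330 deg C/km
Step 2: T_res = T_surf + grad*d2/1000 = 18.593 + 48.70330*4453.8/1000 = 235.51 deg C
T_res = 235.51 deg C
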